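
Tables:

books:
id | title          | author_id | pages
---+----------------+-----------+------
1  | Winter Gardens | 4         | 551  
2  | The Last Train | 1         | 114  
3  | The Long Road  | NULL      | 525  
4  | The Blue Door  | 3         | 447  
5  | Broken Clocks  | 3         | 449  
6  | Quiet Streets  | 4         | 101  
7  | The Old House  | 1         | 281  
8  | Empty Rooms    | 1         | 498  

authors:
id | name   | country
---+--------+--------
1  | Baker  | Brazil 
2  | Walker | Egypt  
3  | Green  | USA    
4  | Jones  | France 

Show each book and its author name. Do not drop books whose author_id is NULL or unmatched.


LEFT JOIN keeps every row from books (the left table); where author_id has no match in authors, the author columns become NULL. Walk through each book:
  - book 1 (Winter Gardens): author_id=4 -> matches Jones
  - book 2 (The Last Train): author_id=1 -> matches Baker
  - book 3 (The Long Road): author_id=NULL, no match -> kept with NULL
  - book 4 (The Blue Door): author_id=3 -> matches Green
  - book 5 (Broken Clocks): author_id=3 -> matches Green
  - book 6 (Quiet Streets): author_id=4 -> matches Jones
  - book 7 (The Old House): author_id=1 -> matches Baker
  - book 8 (Empty Rooms): author_id=1 -> matches Baker
All 8 rows appear; 1 has NULL author.

SQL:
SELECT a.title, b.name AS author
FROM books a
LEFT JOIN authors b ON a.author_id = b.id

Result:
title          | author
---------------+-------
Winter Gardens | Jones 
The Last Train | Baker 
The Long Road  | NULL  
The Blue Door  | Green 
Broken Clocks  | Green 
Quiet Streets  | Jones 
The Old House  | Baker 
Empty Rooms    | Baker 


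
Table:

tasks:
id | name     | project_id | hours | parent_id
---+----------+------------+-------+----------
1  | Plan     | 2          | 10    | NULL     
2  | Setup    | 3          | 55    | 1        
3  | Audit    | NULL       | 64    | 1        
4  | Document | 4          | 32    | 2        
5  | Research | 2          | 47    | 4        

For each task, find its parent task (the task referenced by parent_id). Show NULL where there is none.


This is a self-join: tasks is joined to a second copy of itself, matching each row's parent_id to another row's id. Use LEFT JOIN so rows with parent_id=NULL are kept.
  - task 1 (Plan): parent_id=NULL -> NULL
  - task 2 (Setup): parent_id=1 -> Plan
  - task 3 (Audit): parent_id=1 -> Plan
  - task 4 (Document): parent_id=2 -> Setup
  - task 5 (Research): parent_id=4 -> Document

SQL:
SELECT a.name AS item, b.name AS parent
FROM tasks a
LEFT JOIN tasks b ON a.parent_id = b.id

Result:
item     | parent  
---------+---------
Plan     | NULL    
Setup    | Plan    
Audit    | Plan    
Document | Setup   
Research | Document


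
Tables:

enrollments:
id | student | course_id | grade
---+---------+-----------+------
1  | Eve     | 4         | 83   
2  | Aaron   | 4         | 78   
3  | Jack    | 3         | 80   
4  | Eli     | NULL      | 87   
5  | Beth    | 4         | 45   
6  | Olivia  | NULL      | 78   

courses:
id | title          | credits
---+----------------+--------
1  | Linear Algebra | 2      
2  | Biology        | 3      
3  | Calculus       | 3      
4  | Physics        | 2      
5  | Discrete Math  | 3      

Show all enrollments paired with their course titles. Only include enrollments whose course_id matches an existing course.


INNER JOIN keeps only enrollments rows whose course_id matches an id in courses. Walk through each enrollment:
  - enrollment 1 (Eve): course_id=4 -> matches Physics
  - enrollment 2 (Aaron): course_id=4 -> matches Physics
  - enrollment 3 (Jack): course_id=3 -> matches Calculus
  - enrollment 4 (Eli): course_id=NULL, no match -> dropped
  - enrollment 5 (Beth): course_id=4 -> matches Physics
  - enrollment 6 (Olivia): course_id=NULL, no match -> dropped
So 2 of 6 rows are dropped.

SQL:
SELECT a.student, b.title AS course
FROM enrollments a
INNER JOIN courses b ON a.course_id = b.id

Result:
student | course  
--------+---------
Eve     | Physics 
Aaron   | Physics 
Jack    | Calculus
Beth    | Physics 


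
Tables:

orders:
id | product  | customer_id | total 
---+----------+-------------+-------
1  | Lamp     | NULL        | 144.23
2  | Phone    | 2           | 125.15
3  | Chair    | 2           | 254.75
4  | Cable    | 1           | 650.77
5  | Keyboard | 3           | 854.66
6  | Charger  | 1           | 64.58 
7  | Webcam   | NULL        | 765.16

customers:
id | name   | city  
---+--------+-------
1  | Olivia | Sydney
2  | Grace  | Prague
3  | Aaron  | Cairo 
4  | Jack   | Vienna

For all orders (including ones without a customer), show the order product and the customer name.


LEFT JOIN keeps every row from orders (the left table); where customer_id has no match in customers, the customer columns become NULL. Walk through each order:
  - order 1 (Lamp): customer_id=NULL, no match -> kept with NULL
  - order 2 (Phone): customer_id=2 -> matches Grace
  - order 3 (Chair): customer_id=2 -> matches Grace
  - order 4 (Cable): customer_id=1 -> matches Olivia
  - order 5 (Keyboard): customer_id=3 -> matches Aaron
  - order 6 (Charger): customer_id=1 -> matches Olivia
  - order 7 (Webcam): customer_id=NULL, no match -> kept with NULL
All 7 rows appear; 2 have NULL customer.

SQL:
SELECT a.product, b.name AS customer
FROM orders a
LEFT JOIN customers b ON a.customer_id = b.id

Result:
product  | customer
---------+---------
Lamp     | NULL    
Phone    | Grace   
Chair    | Grace   
Cable    | Olivia  
Keyboard | Aaron   
Charger  | Olivia  
Webcam   | NULL    


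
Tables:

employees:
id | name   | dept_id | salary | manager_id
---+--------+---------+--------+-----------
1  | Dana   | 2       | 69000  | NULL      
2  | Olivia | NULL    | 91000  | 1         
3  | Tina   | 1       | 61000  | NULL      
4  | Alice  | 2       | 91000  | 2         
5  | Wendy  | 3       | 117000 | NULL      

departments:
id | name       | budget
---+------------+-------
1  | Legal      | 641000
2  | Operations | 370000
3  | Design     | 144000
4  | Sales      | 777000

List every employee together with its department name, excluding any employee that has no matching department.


INNER JOIN keeps only employees rows whose dept_id matches an id in departments. Walk through each employee:
  - employee 1 (Dana): dept_id=2 -> matches Operations
  - employee 2 (Olivia): dept_id=NULL, no match -> dropped
  - employee 3 (Tina): dept_id=1 -> matches Legal
  - employee 4 (Alice): dept_id=2 -> matches Operations
  - employee 5 (Wendy): dept_id=3 -> matches Design
So 1 of 5 rows is dropped.

SQL:
SELECT a.name, b.name AS department
FROM employees a
INNER JOIN departments b ON a.dept_id = b.id

Result:
name  | department
------+-----------
Dana  | Operations
Tina  | Legal     
Alice | Operations
Wendy | Design    


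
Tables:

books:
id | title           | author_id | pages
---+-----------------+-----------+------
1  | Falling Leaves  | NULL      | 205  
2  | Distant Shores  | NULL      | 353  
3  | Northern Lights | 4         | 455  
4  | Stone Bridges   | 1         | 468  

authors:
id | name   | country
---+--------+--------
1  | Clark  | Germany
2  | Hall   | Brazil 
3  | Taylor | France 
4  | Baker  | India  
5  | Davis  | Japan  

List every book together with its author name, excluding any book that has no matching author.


INNER JOIN keeps only books rows whose author_id matches an id in authors. Walk through each book:
  - book 1 (Falling Leaves): author_id=NULL, no match -> dropped
  - book 2 (Distant Shores): author_id=NULL, no match -> dropped
  - book 3 (Northern Lights): author_id=4 -> matches Baker
  - book 4 (Stone Bridges): author_id=1 -> matches Clark
So 2 of 4 rows are dropped.

SQL:
SELECT a.title, b.name AS author
FROM books a
INNER JOIN authors b ON a.author_id = b.id

Result:
title           | author
----------------+-------
Northern Lights | Baker 
Stone Bridges   | Clark 


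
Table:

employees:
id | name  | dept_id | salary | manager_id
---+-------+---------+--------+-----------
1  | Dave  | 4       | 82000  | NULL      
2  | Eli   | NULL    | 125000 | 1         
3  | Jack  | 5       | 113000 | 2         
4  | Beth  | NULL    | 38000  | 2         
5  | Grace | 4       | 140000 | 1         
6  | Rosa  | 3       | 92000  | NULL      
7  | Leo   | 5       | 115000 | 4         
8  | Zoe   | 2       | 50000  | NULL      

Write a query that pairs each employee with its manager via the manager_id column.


This is a self-join: employees is joined to a second copy of itself, matching each row's manager_id to another row's id. Use LEFT JOIN so rows with manager_id=NULL are kept.
  - employee 1 (Dave): manager_id=NULL -> NULL
  - employee 2 (Eli): manager_id=1 -> Dave
  - employee 3 (Jack): manager_id=2 -> Eli
  - employee 4 (Beth): manager_id=2 -> Eli
  - employee 5 (Grace): manager_id=1 -> Dave
  - employee 6 (Rosa): manager_id=NULL -> NULL
  - employee 7 (Leo): manager_id=4 -> Beth
  - employee 8 (Zoe): manager_id=NULL -> NULL

SQL:
SELECT a.name AS item, b.name AS manager
FROM employees a
LEFT JOIN employees b ON a.manager_id = b.id

Result:
item  | manager
------+--------
Dave  | NULL   
Eli   | Dave   
Jack  | Eli    
Beth  | Eli    
Grace | Dave   
Rosa  | NULL   
Leo   | Beth   
Zoe   | NULL   


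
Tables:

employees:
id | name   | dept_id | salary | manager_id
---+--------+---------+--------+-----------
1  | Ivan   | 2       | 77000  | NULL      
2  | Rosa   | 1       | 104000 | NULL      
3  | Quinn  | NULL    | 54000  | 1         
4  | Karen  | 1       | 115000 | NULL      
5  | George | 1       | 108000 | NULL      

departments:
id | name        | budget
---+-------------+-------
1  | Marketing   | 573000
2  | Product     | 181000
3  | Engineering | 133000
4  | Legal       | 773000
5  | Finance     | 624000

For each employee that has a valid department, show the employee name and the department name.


INNER JOIN keeps only employees rows whose dept_id matches an id in departments. Walk through each employee:
  - employee 1 (Ivan): dept_id=2 -> matches Product
  - employee 2 (Rosa): dept_id=1 -> matches Marketing
  - employee 3 (Quinn): dept_id=NULL, no match -> dropped
  - employee 4 (Karen): dept_id=1 -> matches Marketing
  - employee 5 (George): dept_id=1 -> matches Marketing
So 1 of 5 rows is dropped.

SQL:
SELECT a.name, b.name AS department
FROM employees a
INNER JOIN departments b ON a.dept_id = b.id

Result:
name   | department
-------+-----------
Ivan   | Product   
Rosa   | Marketing 
Karen  | Marketing 
George | Marketing 


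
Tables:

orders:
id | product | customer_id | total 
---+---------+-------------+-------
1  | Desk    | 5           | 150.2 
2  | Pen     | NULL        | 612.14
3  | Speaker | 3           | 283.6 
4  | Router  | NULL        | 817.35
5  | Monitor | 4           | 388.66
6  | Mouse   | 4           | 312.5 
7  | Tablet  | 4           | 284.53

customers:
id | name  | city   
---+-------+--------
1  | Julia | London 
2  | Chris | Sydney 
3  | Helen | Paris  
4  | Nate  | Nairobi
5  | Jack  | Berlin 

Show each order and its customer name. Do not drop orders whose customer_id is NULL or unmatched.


LEFT JOIN keeps every row from orders (the left table); where customer_id has no match in customers, the customer columns become NULL. Walk through each order:
  - order 1 (Desk): customer_id=5 -> matches Jack
  - order 2 (Pen): customer_id=NULL, no match -> kept with NULL
  - order 3 (Speaker): customer_id=3 -> matches Helen
  - order 4 (Router): customer_id=NULL, no match -> kept with NULL
  - order 5 (Monitor): customer_id=4 -> matches Nate
  - order 6 (Mouse): customer_id=4 -> matches Nate
  - order 7 (Tablet): customer_id=4 -> matches Nate
All 7 rows appear; 2 have NULL customer.

SQL:
SELECT a.product, b.name AS customer
FROM orders a
LEFT JOIN customers b ON a.customer_id = b.id

Result:
product | customer
--------+---------
Desk    | Jack    
Pen     | NULL    
Speaker | Helen   
Router  | NULL    
Monitor | Nate    
Mouse   | Nate    
Tablet  | Nate    


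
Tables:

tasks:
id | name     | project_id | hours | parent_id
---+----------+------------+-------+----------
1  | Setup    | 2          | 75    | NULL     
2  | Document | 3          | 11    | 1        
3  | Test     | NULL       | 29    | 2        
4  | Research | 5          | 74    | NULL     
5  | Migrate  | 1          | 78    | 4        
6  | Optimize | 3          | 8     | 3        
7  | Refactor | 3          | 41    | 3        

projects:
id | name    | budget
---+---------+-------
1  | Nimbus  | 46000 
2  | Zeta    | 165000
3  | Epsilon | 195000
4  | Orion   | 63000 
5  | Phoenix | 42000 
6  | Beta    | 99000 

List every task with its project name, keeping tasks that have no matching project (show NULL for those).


LEFT JOIN keeps every row from tasks (the left table); where project_id has no match in projects, the project columns become NULL. Walk through each task:
  - task 1 (Setup): project_id=2 -> matches Zeta
  - task 2 (Document): project_id=3 -> matches Epsilon
  - task 3 (Test): project_id=NULL, no match -> kept with NULL
  - task 4 (Research): project_id=5 -> matches Phoenix
  - task 5 (Migrate): project_id=1 -> matches Nimbus
  - task 6 (Optimize): project_id=3 -> matches Epsilon
  - task 7 (Refactor): project_id=3 -> matches Epsilon
All 7 rows appear; 1 has NULL project.

SQL:
SELECT a.name, b.name AS project
FROM tasks a
LEFT JOIN projects b ON a.project_id = b.id

Result:
name     | project
---------+--------
Setup    | Zeta   
Document | Epsilon
Test     | NULL   
Research | Phoenix
Migrate  | Nimbus 
Optimize | Epsilon
Refactor | Epsilon


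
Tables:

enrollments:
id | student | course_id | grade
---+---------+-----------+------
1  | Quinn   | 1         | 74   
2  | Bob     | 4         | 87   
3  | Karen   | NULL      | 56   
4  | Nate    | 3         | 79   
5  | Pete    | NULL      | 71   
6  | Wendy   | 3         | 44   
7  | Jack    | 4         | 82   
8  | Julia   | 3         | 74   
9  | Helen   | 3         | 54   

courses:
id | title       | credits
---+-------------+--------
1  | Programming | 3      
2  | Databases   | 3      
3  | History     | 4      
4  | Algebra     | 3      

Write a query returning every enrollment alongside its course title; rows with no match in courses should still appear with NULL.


LEFT JOIN keeps every row from enrollments (the left table); where course_id has no match in courses, the course columns become NULL. Walk through each enrollment:
  - enrollment 1 (Quinn): course_id=1 -> matches Programming
  - enrollment 2 (Bob): course_id=4 -> matches Algebra
  - enrollment 3 (Karen): course_id=NULL, no match -> kept with NULL
  - enrollment 4 (Nate): course_id=3 -> matches History
  - enrollment 5 (Pete): course_id=NULL, no match -> kept with NULL
  - enrollment 6 (Wendy): course_id=3 -> matches History
  - enrollment 7 (Jack): course_id=4 -> matches Algebra
  - enrollment 8 (Julia): course_id=3 -> matches History
  - enrollment 9 (Helen): course_id=3 -> matches History
All 9 rows appear; 2 have NULL course.

SQL:
SELECT a.student, b.title AS course
FROM enrollments a
LEFT JOIN courses b ON a.course_id = b.id

Result:
student | course     
--------+------------
Quinn   | Programming
Bob     | Algebra    
Karen   | NULL       
Nate    | History    
Pete    | NULL       
Wendy   | History    
Jack    | Algebra    
Julia   | History    
Helen   | History    


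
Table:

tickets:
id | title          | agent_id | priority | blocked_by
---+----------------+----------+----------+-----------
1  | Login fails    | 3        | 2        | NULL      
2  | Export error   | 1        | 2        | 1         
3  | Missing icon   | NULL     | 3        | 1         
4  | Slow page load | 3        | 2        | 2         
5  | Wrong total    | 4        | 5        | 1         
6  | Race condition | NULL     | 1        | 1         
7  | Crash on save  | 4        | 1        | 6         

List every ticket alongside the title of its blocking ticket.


This is a self-join: tickets is joined to a second copy of itself, matching each row's blocked_by to another row's id. Use LEFT JOIN so rows with blocked_by=NULL are kept.
  - ticket 1 (Login fails): blocked_by=NULL -> NULL
  - ticket 2 (Export error): blocked_by=1 -> Login fails
  - ticket 3 (Missing icon): blocked_by=1 -> Login fails
  - ticket 4 (Slow page load): blocked_by=2 -> Export error
  - ticket 5 (Wrong total): blocked_by=1 -> Login fails
  - ticket 6 (Race condition): blocked_by=1 -> Login fails
  - ticket 7 (Crash on save): blocked_by=6 -> Race condition

SQL:
SELECT a.title AS item, b.title AS blocked_by
FROM tickets a
LEFT JOIN tickets b ON a.blocked_by = b.id

Result:
item           | blocked_by    
---------------+---------------
Login fails    | NULL          
Export error   | Login fails   
Missing icon   | Login fails   
Slow page load | Export error  
Wrong total    | Login fails   
Race condition | Login fails   
Crash on save  | Race condition


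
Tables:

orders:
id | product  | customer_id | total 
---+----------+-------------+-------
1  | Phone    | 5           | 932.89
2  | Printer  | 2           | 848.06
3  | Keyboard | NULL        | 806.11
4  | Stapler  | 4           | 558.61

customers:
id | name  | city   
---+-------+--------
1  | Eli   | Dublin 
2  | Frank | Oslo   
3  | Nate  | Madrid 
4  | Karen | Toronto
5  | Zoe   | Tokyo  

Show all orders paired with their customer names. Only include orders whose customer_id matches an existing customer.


INNER JOIN keeps only orders rows whose customer_id matches an id in customers. Walk through each order:
  - order 1 (Phone): customer_id=5 -> matches Zoe
  - order 2 (Printer): customer_id=2 -> matches Frank
  - order 3 (Keyboard): customer_id=NULL, no match -> dropped
  - order 4 (Stapler): customer_id=4 -> matches Karen
So 1 of 4 rows is dropped.

SQL:
SELECT a.product, b.name AS customer
FROM orders a
INNER JOIN customers b ON a.customer_id = b.id

Result:
product | customer
--------+---------
Phone   | Zoe     
Printer | Frank   
Stapler | Karen   


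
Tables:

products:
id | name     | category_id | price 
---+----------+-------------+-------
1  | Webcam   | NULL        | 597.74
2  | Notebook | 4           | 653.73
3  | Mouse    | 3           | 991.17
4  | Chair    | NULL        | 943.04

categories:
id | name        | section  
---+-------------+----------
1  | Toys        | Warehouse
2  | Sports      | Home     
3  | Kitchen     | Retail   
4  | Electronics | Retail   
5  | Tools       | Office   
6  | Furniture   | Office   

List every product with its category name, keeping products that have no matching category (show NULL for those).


LEFT JOIN keeps every row from products (the left table); where category_id has no match in categories, the category columns become NULL. Walk through each product:
  - product 1 (Webcam): category_id=NULL, no match -> kept with NULL
  - product 2 (Notebook): category_id=4 -> matches Electronics
  - product 3 (Mouse): category_id=3 -> matches Kitchen
  - product 4 (Chair): category_id=NULL, no match -> kept with NULL
All 4 rows appear; 2 have NULL category.

SQL:
SELECT a.name, b.name AS category
FROM products a
LEFT JOIN categories b ON a.category_id = b.id

Result:
name     | category   
---------+------------
Webcam   | NULL       
Notebook | Electronics
Mouse    | Kitchen    
Chair    | NULL       


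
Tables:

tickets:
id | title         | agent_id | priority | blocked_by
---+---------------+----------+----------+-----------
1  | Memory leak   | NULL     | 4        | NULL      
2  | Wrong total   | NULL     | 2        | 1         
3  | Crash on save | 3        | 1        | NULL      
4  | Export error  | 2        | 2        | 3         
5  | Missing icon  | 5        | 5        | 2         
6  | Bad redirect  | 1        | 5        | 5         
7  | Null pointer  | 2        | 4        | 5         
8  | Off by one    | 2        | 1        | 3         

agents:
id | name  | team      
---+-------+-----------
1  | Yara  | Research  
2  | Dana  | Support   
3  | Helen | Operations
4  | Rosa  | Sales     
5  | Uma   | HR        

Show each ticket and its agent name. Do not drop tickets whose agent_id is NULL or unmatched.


LEFT JOIN keeps every row from tickets (the left table); where agent_id has no match in agents, the agent columns become NULL. Walk through each ticket:
  - ticket 1 (Memory leak): agent_id=NULL, no match -> kept with NULL
  - ticket 2 (Wrong total): agent_id=NULL, no match -> kept with NULL
  - ticket 3 (Crash on save): agent_id=3 -> matches Helen
  - ticket 4 (Export error): agent_id=2 -> matches Dana
  - ticket 5 (Missing icon): agent_id=5 -> matches Uma
  - ticket 6 (Bad redirect): agent_id=1 -> matches Yara
  - ticket 7 (Null pointer): agent_id=2 -> matches Dana
  - ticket 8 (Off by one): agent_id=2 -> matches Dana
All 8 rows appear; 2 have NULL agent.

SQL:
SELECT a.title, b.name AS agent
FROM tickets a
LEFT JOIN agents b ON a.agent_id = b.id

Result:
title         | agent
--------------+------
Memory leak   | NULL 
Wrong total   | NULL 
Crash on save | Helen
Export error  | Dana 
Missing icon  | Uma  
Bad redirect  | Yara 
Null pointer  | Dana 
Off by one    | Dana 


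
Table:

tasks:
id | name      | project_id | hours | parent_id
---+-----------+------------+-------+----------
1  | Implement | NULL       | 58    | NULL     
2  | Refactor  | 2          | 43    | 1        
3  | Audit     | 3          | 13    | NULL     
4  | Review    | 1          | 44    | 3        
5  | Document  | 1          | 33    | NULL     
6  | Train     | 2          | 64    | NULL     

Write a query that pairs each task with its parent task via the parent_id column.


This is a self-join: tasks is joined to a second copy of itself, matching each row's parent_id to another row's id. Use LEFT JOIN so rows with parent_id=NULL are kept.
  - task 1 (Implement): parent_id=NULL -> NULL
  - task 2 (Refactor): parent_id=1 -> Implement
  - task 3 (Audit): parent_id=NULL -> NULL
  - task 4 (Review): parent_id=3 -> Audit
  - task 5 (Document): parent_id=NULL -> NULL
  - task 6 (Train): parent_id=NULL -> NULL

SQL:
SELECT a.name AS item, b.name AS parent
FROM tasks a
LEFT JOIN tasks b ON a.parent_id = b.id

Result:
item      | parent   
----------+----------
Implement | NULL     
Refactor  | Implement
Audit     | NULL     
Review    | Audit    
Document  | NULL     
Train     | NULL     


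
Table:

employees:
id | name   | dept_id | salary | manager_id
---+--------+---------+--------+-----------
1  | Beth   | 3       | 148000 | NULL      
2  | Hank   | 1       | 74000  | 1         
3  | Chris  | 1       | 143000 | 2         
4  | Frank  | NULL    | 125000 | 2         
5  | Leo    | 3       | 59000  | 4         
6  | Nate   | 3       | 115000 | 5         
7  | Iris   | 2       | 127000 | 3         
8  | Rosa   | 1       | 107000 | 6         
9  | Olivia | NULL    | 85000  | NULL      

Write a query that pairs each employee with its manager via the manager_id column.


This is a self-join: employees is joined to a second copy of itself, matching each row's manager_id to another row's id. Use LEFT JOIN so rows with manager_id=NULL are kept.
  - employee 1 (Beth): manager_id=NULL -> NULL
  - employee 2 (Hank): manager_id=1 -> Beth
  - employee 3 (Chris): manager_id=2 -> Hank
  - employee 4 (Frank): manager_id=2 -> Hank
  - employee 5 (Leo): manager_id=4 -> Frank
  - employee 6 (Nate): manager_id=5 -> Leo
  - employee 7 (Iris): manager_id=3 -> Chris
  - employee 8 (Rosa): manager_id=6 -> Nate
  - employee 9 (Olivia): manager_id=NULL -> NULL

SQL:
SELECT a.name AS item, b.name AS manager
FROM employees a
LEFT JOIN employees b ON a.manager_id = b.id

Result:
item   | manager
-------+--------
Beth   | NULL   
Hank   | Beth   
Chris  | Hank   
Frank  | Hank   
Leo    | Frank  
Nate   | Leo    
Iris   | Chris  
Rosa   | Nate   
Olivia | NULL   


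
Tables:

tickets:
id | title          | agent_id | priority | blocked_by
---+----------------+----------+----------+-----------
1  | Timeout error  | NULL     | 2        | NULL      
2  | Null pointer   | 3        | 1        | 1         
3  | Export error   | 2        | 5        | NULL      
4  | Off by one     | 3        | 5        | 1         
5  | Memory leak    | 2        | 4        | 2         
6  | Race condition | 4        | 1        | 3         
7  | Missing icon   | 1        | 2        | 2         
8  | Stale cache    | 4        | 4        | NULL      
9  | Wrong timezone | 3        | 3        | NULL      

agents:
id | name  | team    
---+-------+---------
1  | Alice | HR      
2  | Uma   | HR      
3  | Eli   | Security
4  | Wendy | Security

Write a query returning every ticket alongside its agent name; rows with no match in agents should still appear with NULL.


LEFT JOIN keeps every row from tickets (the left table); where agent_id has no match in agents, the agent columns become NULL. Walk through each ticket:
  - ticket 1 (Timeout error): agent_id=NULL, no match -> kept with NULL
  - ticket 2 (Null pointer): agent_id=3 -> matches Eli
  - ticket 3 (Export error): agent_id=2 -> matches Uma
  - ticket 4 (Off by one): agent_id=3 -> matches Eli
  - ticket 5 (Memory leak): agent_id=2 -> matches Uma
  - ticket 6 (Race condition): agent_id=4 -> matches Wendy
  - ticket 7 (Missing icon): agent_id=1 -> matches Alice
  - ticket 8 (Stale cache): agent_id=4 -> matches Wendy
  - ticket 9 (Wrong timezone): agent_id=3 -> matches Eli
All 9 rows appear; 1 has NULL agent.

SQL:
SELECT a.title, b.name AS agent
FROM tickets a
LEFT JOIN agents b ON a.agent_id = b.id

Result:
title          | agent
---------------+------
Timeout error  | NULL 
Null pointer   | Eli  
Export error   | Uma  
Off by one     | Eli  
Memory leak    | Uma  
Race condition | Wendy
Missing icon   | Alice
Stale cache    | Wendy
Wrong timezone | Eli  


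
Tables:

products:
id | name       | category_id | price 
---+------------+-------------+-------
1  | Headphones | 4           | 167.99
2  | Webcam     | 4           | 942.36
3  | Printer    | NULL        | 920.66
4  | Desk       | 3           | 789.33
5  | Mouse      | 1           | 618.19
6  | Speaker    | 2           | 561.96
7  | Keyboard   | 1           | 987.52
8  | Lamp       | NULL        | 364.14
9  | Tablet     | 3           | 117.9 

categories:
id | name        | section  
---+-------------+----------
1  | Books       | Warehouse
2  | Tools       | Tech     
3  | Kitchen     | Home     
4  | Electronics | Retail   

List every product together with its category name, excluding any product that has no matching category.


INNER JOIN keeps only products rows whose category_id matches an id in categories. Walk through each product:
  - product 1 (Headphones): category_id=4 -> matches Electronics
  - product 2 (Webcam): category_id=4 -> matches Electronics
  - product 3 (Printer): category_id=NULL, no match -> dropped
  - product 4 (Desk): category_id=3 -> matches Kitchen
  - product 5 (Mouse): category_id=1 -> matches Books
  - product 6 (Speaker): category_id=2 -> matches Tools
  - product 7 (Keyboard): category_id=1 -> matches Books
  - product 8 (Lamp): category_id=NULL, no match -> dropped
  - product 9 (Tablet): category_id=3 -> matches Kitchen
So 2 of 9 rows are dropped.

SQL:
SELECT a.name, b.name AS category
FROM products a
INNER JOIN categories b ON a.category_id = b.id

Result:
name       | category   
-----------+------------
Headphones | Electronics
Webcam     | Electronics
Desk       | Kitchen    
Mouse      | Books      
Speaker    | Tools      
Keyboard   | Books      
Tablet     | Kitchen    


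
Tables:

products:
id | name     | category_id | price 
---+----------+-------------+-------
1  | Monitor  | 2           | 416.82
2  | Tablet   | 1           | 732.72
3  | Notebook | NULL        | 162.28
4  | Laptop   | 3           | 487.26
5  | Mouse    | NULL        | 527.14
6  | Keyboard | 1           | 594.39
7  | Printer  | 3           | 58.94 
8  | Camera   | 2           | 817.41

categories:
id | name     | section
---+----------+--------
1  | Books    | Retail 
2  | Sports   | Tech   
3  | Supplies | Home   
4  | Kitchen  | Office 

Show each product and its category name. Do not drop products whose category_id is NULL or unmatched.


LEFT JOIN keeps every row from products (the left table); where category_id has no match in categories, the category columns become NULL. Walk through each product:
  - product 1 (Monitor): category_id=2 -> matches Sports
  - product 2 (Tablet): category_id=1 -> matches Books
  - product 3 (Notebook): category_id=NULL, no match -> kept with NULL
  - product 4 (Laptop): category_id=3 -> matches Supplies
  - product 5 (Mouse): category_id=NULL, no match -> kept with NULL
  - product 6 (Keyboard): category_id=1 -> matches Books
  - product 7 (Printer): category_id=3 -> matches Supplies
  - product 8 (Camera): category_id=2 -> matches Sports
All 8 rows appear; 2 have NULL category.

SQL:
SELECT a.name, b.name AS category
FROM products a
LEFT JOIN categories b ON a.category_id = b.id

Result:
name     | category
---------+---------
Monitor  | Sports  
Tablet   | Books   
Notebook | NULL    
Laptop   | Supplies
Mouse    | NULL    
Keyboard | Books   
Printer  | Supplies
Camera   | Sports  


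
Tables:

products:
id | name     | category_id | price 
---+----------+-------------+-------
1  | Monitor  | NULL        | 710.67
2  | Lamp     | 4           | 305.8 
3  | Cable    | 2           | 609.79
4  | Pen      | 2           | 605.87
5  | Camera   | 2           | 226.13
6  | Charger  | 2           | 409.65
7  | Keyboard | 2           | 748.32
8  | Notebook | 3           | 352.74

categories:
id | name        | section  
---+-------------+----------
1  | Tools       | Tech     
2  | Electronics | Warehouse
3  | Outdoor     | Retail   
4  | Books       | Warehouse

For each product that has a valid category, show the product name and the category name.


INNER JOIN keeps only products rows whose category_id matches an id in categories. Walk through each product:
  - product 1 (Monitor): category_id=NULL, no match -> dropped
  - product 2 (Lamp): category_id=4 -> matches Books
  - product 3 (Cable): category_id=2 -> matches Electronics
  - product 4 (Pen): category_id=2 -> matches Electronics
  - product 5 (Camera): category_id=2 -> matches Electronics
  - product 6 (Charger): category_id=2 -> matches Electronics
  - product 7 (Keyboard): category_id=2 -> matches Electronics
  - product 8 (Notebook): category_id=3 -> matches Outdoor
So 1 of 8 rows is dropped.

SQL:
SELECT a.name, b.name AS category
FROM products a
INNER JOIN categories b ON a.category_id = b.id

Result:
name     | category   
---------+------------
Lamp     | Books      
Cable    | Electronics
Pen      | Electronics
Camera   | Electronics
Charger  | Electronics
Keyboard | Electronics
Notebook | Outdoor    


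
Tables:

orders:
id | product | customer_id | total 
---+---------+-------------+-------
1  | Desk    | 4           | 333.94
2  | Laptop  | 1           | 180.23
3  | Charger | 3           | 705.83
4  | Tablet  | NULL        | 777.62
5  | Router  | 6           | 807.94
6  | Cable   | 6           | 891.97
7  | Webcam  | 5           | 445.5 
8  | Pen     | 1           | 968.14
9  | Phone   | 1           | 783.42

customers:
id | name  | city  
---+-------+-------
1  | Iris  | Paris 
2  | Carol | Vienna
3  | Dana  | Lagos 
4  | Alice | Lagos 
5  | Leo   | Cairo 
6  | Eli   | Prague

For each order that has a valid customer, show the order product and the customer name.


INNER JOIN keeps only orders rows whose customer_id matches an id in customers. Walk through each order:
  - order 1 (Desk): customer_id=4 -> matches Alice
  - order 2 (Laptop): customer_id=1 -> matches Iris
  - order 3 (Charger): customer_id=3 -> matches Dana
  - order 4 (Tablet): customer_id=NULL, no match -> dropped
  - order 5 (Router): customer_id=6 -> matches Eli
  - order 6 (Cable): customer_id=6 -> matches Eli
  - order 7 (Webcam): customer_id=5 -> matches Leo
  - order 8 (Pen): customer_id=1 -> matches Iris
  - order 9 (Phone): customer_id=1 -> matches Iris
So 1 of 9 rows is dropped.

SQL:
SELECT a.product, b.name AS customer
FROM orders a
INNER JOIN customers b ON a.customer_id = b.id

Result:
product | customer
--------+---------
Desk    | Alice   
Laptop  | Iris    
Charger | Dana    
Router  | Eli     
Cable   | Eli     
Webcam  | Leo     
Pen     | Iris    
Phone   | Iris    


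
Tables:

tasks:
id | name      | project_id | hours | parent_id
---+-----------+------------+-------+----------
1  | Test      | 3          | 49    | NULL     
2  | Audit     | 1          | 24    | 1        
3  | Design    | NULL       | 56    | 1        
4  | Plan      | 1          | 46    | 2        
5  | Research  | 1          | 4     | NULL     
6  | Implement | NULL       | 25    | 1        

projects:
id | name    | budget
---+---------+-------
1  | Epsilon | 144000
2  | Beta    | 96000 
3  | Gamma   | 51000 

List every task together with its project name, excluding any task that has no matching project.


INNER JOIN keeps only tasks rows whose project_id matches an id in projects. Walk through each task:
  - task 1 (Test): project_id=3 -> matches Gamma
  - task 2 (Audit): project_id=1 -> matches Epsilon
  - task 3 (Design): project_id=NULL, no match -> dropped
  - task 4 (Plan): project_id=1 -> matches Epsilon
  - task 5 (Research): project_id=1 -> matches Epsilon
  - task 6 (Implement): project_id=NULL, no match -> dropped
So 2 of 6 rows are dropped.

SQL:
SELECT a.name, b.name AS project
FROM tasks a
INNER JOIN projects b ON a.project_id = b.id

Result:
name     | project
---------+--------
Test     | Gamma  
Audit    | Epsilon
Plan     | Epsilon
Research | Epsilon


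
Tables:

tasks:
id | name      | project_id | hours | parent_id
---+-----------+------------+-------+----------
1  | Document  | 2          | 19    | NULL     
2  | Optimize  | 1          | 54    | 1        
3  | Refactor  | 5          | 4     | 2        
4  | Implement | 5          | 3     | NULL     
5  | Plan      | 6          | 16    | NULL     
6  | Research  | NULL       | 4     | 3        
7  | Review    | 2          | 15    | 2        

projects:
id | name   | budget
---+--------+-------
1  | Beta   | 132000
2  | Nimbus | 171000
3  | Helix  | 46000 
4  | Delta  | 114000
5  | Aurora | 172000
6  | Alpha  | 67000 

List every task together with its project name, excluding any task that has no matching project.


INNER JOIN keeps only tasks rows whose project_id matches an id in projects. Walk through each task:
  - task 1 (Document): project_id=2 -> matches Nimbus
  - task 2 (Optimize): project_id=1 -> matches Beta
  - task 3 (Refactor): project_id=5 -> matches Aurora
  - task 4 (Implement): project_id=5 -> matches Aurora
  - task 5 (Plan): project_id=6 -> matches Alpha
  - task 6 (Research): project_id=NULL, no match -> dropped
  - task 7 (Review): project_id=2 -> matches Nimbus
So 1 of 7 rows is dropped.

SQL:
SELECT a.name, b.name AS project
FROM tasks a
INNER JOIN projects b ON a.project_id = b.id

Result:
name      | project
----------+--------
Document  | Nimbus 
Optimize  | Beta   
Refactor  | Aurora 
Implement | Aurora 
Plan      | Alpha  
Review    | Nimbus 


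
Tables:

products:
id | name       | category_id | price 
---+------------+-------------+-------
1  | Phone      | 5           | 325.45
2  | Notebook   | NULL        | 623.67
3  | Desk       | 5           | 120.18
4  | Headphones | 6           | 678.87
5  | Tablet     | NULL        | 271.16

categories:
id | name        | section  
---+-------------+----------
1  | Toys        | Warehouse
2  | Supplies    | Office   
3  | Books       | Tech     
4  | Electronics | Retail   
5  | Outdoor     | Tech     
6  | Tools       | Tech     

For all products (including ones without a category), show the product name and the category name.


LEFT JOIN keeps every row from products (the left table); where category_id has no match in categories, the category columns become NULL. Walk through each product:
  - product 1 (Phone): category_id=5 -> matches Outdoor
  - product 2 (Notebook): category_id=NULL, no match -> kept with NULL
  - product 3 (Desk): category_id=5 -> matches Outdoor
  - product 4 (Headphones): category_id=6 -> matches Tools
  - product 5 (Tablet): category_id=NULL, no match -> kept with NULL
All 5 rows appear; 2 have NULL category.

SQL:
SELECT a.name, b.name AS category
FROM products a
LEFT JOIN categories b ON a.category_id = b.id

Result:
name       | category
-----------+---------
Phone      | Outdoor 
Notebook   | NULL    
Desk       | Outdoor 
Headphones | Tools   
Tablet     | NULL    


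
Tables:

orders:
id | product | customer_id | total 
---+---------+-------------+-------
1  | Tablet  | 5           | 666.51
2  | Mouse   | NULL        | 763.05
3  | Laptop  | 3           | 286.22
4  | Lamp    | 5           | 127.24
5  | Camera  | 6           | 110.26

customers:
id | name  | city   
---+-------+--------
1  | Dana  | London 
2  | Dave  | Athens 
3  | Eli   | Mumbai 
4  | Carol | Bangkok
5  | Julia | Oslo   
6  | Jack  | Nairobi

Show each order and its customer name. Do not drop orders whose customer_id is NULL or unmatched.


LEFT JOIN keeps every row from orders (the left table); where customer_id has no match in customers, the customer columns become NULL. Walk through each order:
  - order 1 (Tablet): customer_id=5 -> matches Julia
  - order 2 (Mouse): customer_id=NULL, no match -> kept with NULL
  - order 3 (Laptop): customer_id=3 -> matches Eli
  - order 4 (Lamp): customer_id=5 -> matches Julia
  - order 5 (Camera): customer_id=6 -> matches Jack
All 5 rows appear; 1 has NULL customer.

SQL:
SELECT a.product, b.name AS customer
FROM orders a
LEFT JOIN customers b ON a.customer_id = b.id

Result:
product | customer
--------+---------
Tablet  | Julia   
Mouse   | NULL    
Laptop  | Eli     
Lamp    | Julia   
Camera  | Jack    


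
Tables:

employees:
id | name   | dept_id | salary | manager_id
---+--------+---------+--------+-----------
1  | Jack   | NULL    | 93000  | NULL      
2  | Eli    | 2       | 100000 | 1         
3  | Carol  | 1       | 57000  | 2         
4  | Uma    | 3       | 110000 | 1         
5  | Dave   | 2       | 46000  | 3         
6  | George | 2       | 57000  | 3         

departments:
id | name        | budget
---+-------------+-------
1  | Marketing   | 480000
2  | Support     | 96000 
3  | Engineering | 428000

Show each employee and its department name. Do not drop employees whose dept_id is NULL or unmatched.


LEFT JOIN keeps every row from employees (the left table); where dept_id has no match in departments, the department columns become NULL. Walk through each employee:
  - employee 1 (Jack): dept_id=NULL, no match -> kept with NULL
  - employee 2 (Eli): dept_id=2 -> matches Support
  - employee 3 (Carol): dept_id=1 -> matches Marketing
  - employee 4 (Uma): dept_id=3 -> matches Engineering
  - employee 5 (Dave): dept_id=2 -> matches Support
  - employee 6 (George): dept_id=2 -> matches Support
All 6 rows appear; 1 has NULL department.

SQL:
SELECT a.name, b.name AS department
FROM employees a
LEFT JOIN departments b ON a.dept_id = b.id

Result:
name   | department 
-------+------------
Jack   | NULL       
Eli    | Support    
Carol  | Marketing  
Uma    | Engineering
Dave   | Support    
George | Support    


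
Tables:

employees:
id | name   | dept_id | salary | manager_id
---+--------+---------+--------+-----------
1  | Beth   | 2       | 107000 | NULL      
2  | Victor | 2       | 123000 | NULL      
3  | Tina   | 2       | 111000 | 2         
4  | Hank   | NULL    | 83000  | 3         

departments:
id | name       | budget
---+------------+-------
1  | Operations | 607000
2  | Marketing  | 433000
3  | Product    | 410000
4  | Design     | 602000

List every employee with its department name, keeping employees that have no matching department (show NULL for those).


LEFT JOIN keeps every row from employees (the left table); where dept_id has no match in departments, the department columns become NULL. Walk through each employee:
  - employee 1 (Beth): dept_id=2 -> matches Marketing
  - employee 2 (Victor): dept_id=2 -> matches Marketing
  - employee 3 (Tina): dept_id=2 -> matches Marketing
  - employee 4 (Hank): dept_id=NULL, no match -> kept with NULL
All 4 rows appear; 1 has NULL department.

SQL:
SELECT a.name, b.name AS department
FROM employees a
LEFT JOIN departments b ON a.dept_id = b.id

Result:
name   | department
-------+-----------
Beth   | Marketing 
Victor | Marketing 
Tina   | Marketing 
Hank   | NULL      
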